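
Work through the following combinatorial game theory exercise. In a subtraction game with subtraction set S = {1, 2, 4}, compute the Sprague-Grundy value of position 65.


The subtraction set is S = {1, 2, 4}.
G(k) = mex{ G(k - s) : s in S, s <= k }. We compute iteratively: G(0) = 0.
G(1) = mex({0}) = 1
G(2) = mex({0, 1}) = 2
G(3) = mex({1, 2}) = 0
G(4) = mex({0, 2}) = 1
G(5) = mex({0, 1}) = 2
G(6) = mex({1, 2}) = 0
Observe that G(3)..G(6) = 0, 1, 2, 0 repeats G(0)..G(3) = 0, 1, 2, 0.
For k >= max(S) = 4, G(k) is determined by the previous 4 values G(k-4)..G(k-1); a window of 4 consecutive values has recurred shifted by 3, so by induction G(k + 3) = G(k) for all k >= 0: the sequence is periodic from the start with period 3.
One period: G(0..2) = 0, 1, 2.
65 mod 3 = 2, so G(65) = G(2) = 2.

2


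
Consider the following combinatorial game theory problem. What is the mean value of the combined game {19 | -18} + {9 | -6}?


G1 = {19 | -18}, G2 = {9 | -6}
Each is a switch {a | b} with numbers a > b; its mean value is (a + b)/2, and mean value is additive over game sums: m(G1 + G2) = m(G1) + m(G2).
Mean of G1 = (19 + (-18))/2 = 1/2 = 1/2
Mean of G2 = (9 + (-6))/2 = 3/2 = 3/2
Mean of G1 + G2 = 1/2 + 3/2 = 2

2


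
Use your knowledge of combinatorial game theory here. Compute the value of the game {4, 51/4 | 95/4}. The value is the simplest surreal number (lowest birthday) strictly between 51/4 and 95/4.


Left options: {4, 51/4}, max = 51/4
Right options: {95/4}, min = 95/4
All options are numbers and max(Left) < min(Right), so by the simplicity theorem the value is the simplest (earliest-born) number strictly between 51/4 and 95/4.
Integers 13 through 23 all lie strictly between 51/4 and 95/4.
Among integers, the simplest (lowest birthday = smallest |n|; 0 is born on day 0, +-n on day n) is 13.
No non-integer in the interval can be simpler: if x is a non-integer in the interval, then floor(x) or ceil(x) also lies in the interval (the interval contains an integer), and both are proper prefixes of x's sign expansion, i.e. born earlier. So the game value is 13.
Game value = 13

13


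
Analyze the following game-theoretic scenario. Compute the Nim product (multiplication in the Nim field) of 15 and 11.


Nim multiplication is bilinear over XOR: (u XOR v) * w = (u*w) XOR (v*w).
So we split each operand into its bit components and XOR the pairwise Nim products.
15 = 1 + 2 + 4 + 8 (as XOR of powers of 2).
11 = 1 + 2 + 8 (as XOR of powers of 2).
Using the standard Nim-product table on single bits:
  2*2 = 3,   2*4 = 8,   2*8 = 12,
  4*4 = 6,   4*8 = 11,  8*8 = 13,
and  1*x = x (identity), k*l = l*k (commutative).
Pairwise Nim products:
  1 * 1 = 1
  1 * 2 = 2
  1 * 8 = 8
  2 * 1 = 2
  2 * 2 = 3
  2 * 8 = 12
  4 * 1 = 4
  4 * 2 = 8
  4 * 8 = 11
  8 * 1 = 8
  8 * 2 = 12
  8 * 8 = 13
XOR them: 1 XOR 2 XOR 8 XOR 2 XOR 3 XOR 12 XOR 4 XOR 8 XOR 11 XOR 8 XOR 12 XOR 13 = 8.
Result: 15 * 11 = 8 (in Nim).

8


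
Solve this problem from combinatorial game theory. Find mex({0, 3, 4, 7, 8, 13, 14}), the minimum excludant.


Set = {0, 3, 4, 7, 8, 13, 14}
0 is in the set.
1 is NOT in the set. This is the mex.
mex = 1

1


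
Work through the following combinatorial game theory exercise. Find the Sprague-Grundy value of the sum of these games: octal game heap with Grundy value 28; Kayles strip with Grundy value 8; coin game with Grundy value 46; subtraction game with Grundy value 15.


By the Sprague-Grundy theorem, the Grundy value of a sum of games is the XOR of individual Grundy values.
octal game heap: Grundy value = 28. Running XOR: 0 XOR 28 = 28
Kayles strip: Grundy value = 8. Running XOR: 28 XOR 8 = 20
coin game: Grundy value = 46. Running XOR: 20 XOR 46 = 58
subtraction game: Grundy value = 15. Running XOR: 58 XOR 15 = 53
The combined Grundy value is 53.

53


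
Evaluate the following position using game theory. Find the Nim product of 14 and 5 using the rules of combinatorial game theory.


Nim multiplication is bilinear over XOR: (u XOR v) * w = (u*w) XOR (v*w).
So we split each operand into its bit components and XOR the pairwise Nim products.
14 = 2 + 4 + 8 (as XOR of powers of 2).
5 = 1 + 4 (as XOR of powers of 2).
Using the standard Nim-product table on single bits:
  2*2 = 3,   2*4 = 8,   2*8 = 12,
  4*4 = 6,   4*8 = 11,  8*8 = 13,
and  1*x = x (identity), k*l = l*k (commutative).
Pairwise Nim products:
  2 * 1 = 2
  2 * 4 = 8
  4 * 1 = 4
  4 * 4 = 6
  8 * 1 = 8
  8 * 4 = 11
XOR them: 2 XOR 8 XOR 4 XOR 6 XOR 8 XOR 11 = 11.
Result: 14 * 5 = 11 (in Nim).

11


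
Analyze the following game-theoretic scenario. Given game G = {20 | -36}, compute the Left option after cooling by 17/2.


Original game: {20 | -36} (a switch {a | b} with a > b).
Cooling by t (for t below the temperature (a - b)/2 = 28) taxes each move by t: {a | b} cooled by t is {a - t | b + t}.
Cooling amount: t = 17/2
Cooled Left option: 20 - 17/2 = 23/2
Cooled Right option: -36 + 17/2 = -55/2
Cooled game: {23/2 | -55/2}
Left option = 23/2

23/2


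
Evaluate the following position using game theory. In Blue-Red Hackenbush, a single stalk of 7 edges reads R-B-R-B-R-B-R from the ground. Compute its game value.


Edges (from ground): R-B-R-B-R-B-R
By Berlekamp's sign-expansion rule, a Blue-Red Hackenbush stalk has the value of the surreal number whose sign sequence is the edge sequence with B -> + and R -> -.
Sign sequence: -+-+-+-
Trace the sign expansion in the surreal number tree, starting from 0:
Edge 1: R (sign -) -> bounds (-inf, 0), value = -1
Edge 2: B (sign +) -> bounds (-1, 0), value = -1/2
Edge 3: R (sign -) -> bounds (-1, -1/2), value = -3/4
Edge 4: B (sign +) -> bounds (-3/4, -1/2), value = -5/8
Edge 5: R (sign -) -> bounds (-3/4, -5/8), value = -11/16
Edge 6: B (sign +) -> bounds (-11/16, -5/8), value = -21/32
Edge 7: R (sign -) -> bounds (-11/16, -21/32), value = -43/64
Game value = -43/64

-43/64


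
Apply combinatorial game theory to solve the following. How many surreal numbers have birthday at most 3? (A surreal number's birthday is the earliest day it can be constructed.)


Day 0: {|} = 0 is born. Count = 1.
Day n: the number of surreal numbers born by day n is 2^(n+1) - 1.
By day 0: 2^1 - 1 = 1
By day 1: 2^2 - 1 = 3
By day 2: 2^3 - 1 = 7
By day 3: 2^4 - 1 = 15
By day 3: 15 surreal numbers.

15


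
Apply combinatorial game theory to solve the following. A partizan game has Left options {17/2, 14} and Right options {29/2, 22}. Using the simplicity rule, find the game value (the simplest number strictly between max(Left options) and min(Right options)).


Left options: {17/2, 14}, max = 14
Right options: {29/2, 22}, min = 29/2
All options are numbers and max(Left) < min(Right), so by the simplicity theorem the value is the simplest (earliest-born) number strictly between 14 and 29/2.
No integer lies strictly between 14 and 29/2, so the value is the dyadic rational m/2^k in the interval with the smallest k (then m odd); search k = 1, 2, ...:
Denominator 2: no odd multiple of 1/2 lies strictly between 14 and 29/2.
Denominator 4: 57/4 lies strictly between 14 and 29/2 -- found.
The simplest number in the interval is 57/4.
Game value = 57/4

57/4


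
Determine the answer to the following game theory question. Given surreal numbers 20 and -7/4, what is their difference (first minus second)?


x = 20, y = -7/4
Converting to common denominator: 4
x = 80/4, y = -7/4
x - y = 20 - -7/4 = 87/4

87/4


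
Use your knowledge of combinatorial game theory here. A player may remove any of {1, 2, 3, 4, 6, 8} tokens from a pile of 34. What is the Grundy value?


The subtraction set is S = {1, 2, 3, 4, 6, 8}.
G(k) = mex{ G(k - s) : s in S, s <= k }. We compute iteratively: G(0) = 0.
G(1) = mex({0}) = 1
G(2) = mex({0, 1}) = 2
G(3) = mex({0, 1, 2}) = 3
G(4) = mex({0, 1, 2, 3}) = 4
G(5) = mex({1, 2, 3, 4}) = 0
G(6) = mex({0, 2, 3, 4}) = 1
G(7) = mex({0, 1, 3, 4}) = 2
G(8) = mex({0, 1, 2, 4}) = 3
G(9) = mex({0, 1, 2, 3}) = 4
G(10) = mex({1, 2, 3, 4}) = 0
G(11) = mex({0, 2, 3, 4}) = 1
G(12) = mex({0, 1, 3, 4}) = 2
Observe that G(5)..G(12) = 0, 1, 2, 3, 4, 0, 1, 2 repeats G(0)..G(7) = 0, 1, 2, 3, 4, 0, 1, 2.
For k >= max(S) = 8, G(k) is determined by the previous 8 values G(k-8)..G(k-1); a window of 8 consecutive values has recurred shifted by 5, so by induction G(k + 5) = G(k) for all k >= 0: the sequence is periodic from the start with period 5.
One period: G(0..4) = 0, 1, 2, 3, 4.
34 mod 5 = 4, so G(34) = G(4) = 4.

4


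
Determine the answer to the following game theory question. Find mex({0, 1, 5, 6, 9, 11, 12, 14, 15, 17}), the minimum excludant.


Set = {0, 1, 5, 6, 9, 11, 12, 14, 15, 17}
0 is in the set.
1 is in the set.
2 is NOT in the set. This is the mex.
mex = 2

2


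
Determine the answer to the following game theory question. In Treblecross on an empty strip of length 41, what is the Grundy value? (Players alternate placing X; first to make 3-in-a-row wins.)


Treblecross: place X on empty cells; 3-in-a-row wins.
Playing within two cells of an existing X lets the opponent win at once, so sensible play treats the cells i-2..i+2 around each X as dead. The player left with no safe cell loses, so this is a normal-play take-away game on strips of safe cells.
Placing X at cell i (0-indexed) of a strip of k safe cells leaves independent strips of sizes max(0, i-2) and max(0, k-i-3). Hence G(k) = mex{ G(max(0,i-2)) XOR G(max(0,k-i-3)) : 0 <= i < k }, with G(0) = 0.
G(1): splits (0,0):0^0=0 -> mex({0}) = 1
G(2): splits (0,0):0^0=0 -> mex({0}) = 1
G(3): splits (0,0):0^0=0 -> mex({0}) = 1
G(4): splits (0,1):0^1=1 (0,0):0^0=0 -> mex({0, 1}) = 2
G(5): splits (0,2):0^1=1 (0,1):0^1=1 (0,0):0^0=0 -> mex({0, 1}) = 2
G(6) = mex({1}) = 0
G(7) = mex({0, 1, 2}) = 3
G(8) = mex({0, 1, 2}) = 3
G(9) = mex({0, 2}) = 1
G(10) = mex({0, 2, 3}) = 1
G(11) = mex({0, 3}) = 1
G(12) = mex({1, 3}) = 0
G(13) = mex({0, 1, 2, 3}) = 4
G(14) = mex({0, 1, 2}) = 3
G(15) = mex({0, 1, 2}) = 3
G(16) = mex({0, 1, 2, 4}) = 3
G(17) = mex({0, 1, 3, 4}) = 2
G(18) = mex({0, 1, 3, 4}) = 2
G(19) = mex({0, 1, 3, 5}) = 2
G(20) = mex({0, 1, 2, 3, 5}) = 4
G(21) = mex({0, 1, 2, 3, 5}) = 4
G(22) = mex({1, 2, 6}) = 0
G(23) = mex({0, 1, 2, 3, 4, 6}) = 5
G(24) = mex({0, 1, 2, 3, 4}) = 5
G(25) = mex({0, 1, 3, 4, 7}) = 2
G(26) = mex({0, 1, 3, 4, 5, 7}) = 2
G(27) = mex({0, 1, 3, 5}) = 2
G(28) = mex({0, 1, 2, 5}) = 3
G(29) = mex({0, 1, 2, 4, 5, 6}) = 3
G(30) = mex({1, 2, 4, 6}) = 0
G(31) = mex({0, 1, 2, 3, 4, 6}) = 5
G(32) = mex({1, 2, 3, 4, 7}) = 0
G(33) = mex({0, 3, 7}) = 1
G(34) = mex({0, 2, 3, 5, 7}) = 1
G(35) = mex({0, 2, 3, 5, 6}) = 1
G(36) = mex({0, 1, 2, 5, 6}) = 3
G(37) = mex({0, 1, 2, 4, 5, 6}) = 3
G(38) = mex({0, 1, 2, 4}) = 3
G(39) = mex({0, 1, 2, 3, 4, 7}) = 5
G(40) = mex({0, 1, 2, 3, 4, 5, 7}) = 6
G(41) = mex({0, 1, 2, 3, 5, 7}) = 4
Therefore G(41) = 4.

4


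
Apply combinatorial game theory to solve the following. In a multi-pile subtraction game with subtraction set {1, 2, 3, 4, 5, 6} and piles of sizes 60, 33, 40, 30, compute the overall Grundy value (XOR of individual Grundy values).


Subtraction set: {1, 2, 3, 4, 5, 6}
For this subtraction set, G(n) = n mod 7 (period = max + 1 = 7).
Pile 1 (size 60): G(60) = 60 mod 7 = 4
Pile 2 (size 33): G(33) = 33 mod 7 = 5
Pile 3 (size 40): G(40) = 40 mod 7 = 5
Pile 4 (size 30): G(30) = 30 mod 7 = 2
Total Grundy value = XOR of all: 4 XOR 5 XOR 5 XOR 2 = 6

6


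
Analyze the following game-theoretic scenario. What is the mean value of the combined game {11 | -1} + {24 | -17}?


G1 = {11 | -1}, G2 = {24 | -17}
Each is a switch {a | b} with numbers a > b; its mean value is (a + b)/2, and mean value is additive over game sums: m(G1 + G2) = m(G1) + m(G2).
Mean of G1 = (11 + (-1))/2 = 10/2 = 5
Mean of G2 = (24 + (-17))/2 = 7/2 = 7/2
Mean of G1 + G2 = 5 + 7/2 = 17/2

17/2


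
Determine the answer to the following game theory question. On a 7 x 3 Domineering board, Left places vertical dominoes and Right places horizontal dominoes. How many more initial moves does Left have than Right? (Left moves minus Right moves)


Board is 7 x 3 (rows x cols).
Left (vertical) placements: (rows-1) * cols = 6 * 3 = 18
Right (horizontal) placements: rows * (cols-1) = 7 * 2 = 14
Advantage = Left - Right = 18 - 14 = 4

4


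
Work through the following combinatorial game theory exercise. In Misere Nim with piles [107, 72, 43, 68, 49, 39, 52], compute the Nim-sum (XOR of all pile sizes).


We need the XOR (exclusive or) of all pile sizes.
After XOR-ing pile 1 (size 107): 0 XOR 107 = 107
After XOR-ing pile 2 (size 72): 107 XOR 72 = 35
After XOR-ing pile 3 (size 43): 35 XOR 43 = 8
After XOR-ing pile 4 (size 68): 8 XOR 68 = 76
After XOR-ing pile 5 (size 49): 76 XOR 49 = 125
After XOR-ing pile 6 (size 39): 125 XOR 39 = 90
After XOR-ing pile 7 (size 52): 90 XOR 52 = 110
The Nim-value of this position is 110.

110


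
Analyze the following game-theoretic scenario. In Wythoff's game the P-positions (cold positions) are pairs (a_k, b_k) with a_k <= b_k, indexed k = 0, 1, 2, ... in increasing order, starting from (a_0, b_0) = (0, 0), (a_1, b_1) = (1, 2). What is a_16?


By Wythoff's theorem, a_k = floor(k * phi) and b_k = floor(k * phi^2) = a_k + k, where phi = (1 + sqrt(5))/2 is the golden ratio.
phi = (1 + sqrt(5))/2 = 1.618034
k = 16
k * phi = 16 * 1.618034 = 25.888544
a_16 = floor(k * phi) = 25

25


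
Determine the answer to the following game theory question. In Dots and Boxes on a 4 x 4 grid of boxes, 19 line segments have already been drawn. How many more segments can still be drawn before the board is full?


Grid: 4 x 4 boxes, i.e. 5 rows and 5 columns of dots.
Horizontal edges: (rows + 1) * cols = 5 * 4 = 20
Vertical edges: rows * (cols + 1) = 4 * 5 = 20
Total edges: 20 + 20 = 40
Edges drawn: 19
Remaining: 40 - 19 = 21

21


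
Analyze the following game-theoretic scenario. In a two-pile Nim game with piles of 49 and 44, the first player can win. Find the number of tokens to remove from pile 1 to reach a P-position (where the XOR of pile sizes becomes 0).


Piles: 49 and 44
Current XOR: 49 XOR 44 = 29 (non-zero, so this is an N-position).
To make the XOR zero, we need to find a move that balances the piles.
For pile 1 (size 49): target = 49 XOR 29 = 44
We reduce pile 1 from 49 to 44.
Tokens removed: 49 - 44 = 5
Verification: 44 XOR 44 = 0

5


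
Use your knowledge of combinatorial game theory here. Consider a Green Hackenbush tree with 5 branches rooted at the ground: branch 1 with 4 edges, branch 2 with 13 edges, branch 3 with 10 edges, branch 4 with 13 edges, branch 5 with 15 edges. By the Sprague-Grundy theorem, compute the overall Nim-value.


The tree has 5 branches from the ground vertex.
In Green Hackenbush, the Nim-value of a simple path of length k is k.
Branch 1: length 4, Nim-value = 4
Branch 2: length 13, Nim-value = 13
Branch 3: length 10, Nim-value = 10
Branch 4: length 13, Nim-value = 13
Branch 5: length 15, Nim-value = 15
Total Nim-value = XOR of all branch values:
0 XOR 4 = 4
4 XOR 13 = 9
9 XOR 10 = 3
3 XOR 13 = 14
14 XOR 15 = 1
Nim-value of the tree = 1

1


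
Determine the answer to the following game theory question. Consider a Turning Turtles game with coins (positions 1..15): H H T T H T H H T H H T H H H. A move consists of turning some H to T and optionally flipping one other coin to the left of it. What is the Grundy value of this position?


Coins: H H T T H T H H T H H T H H H
Key fact: a single head at position k behaves exactly like a Nim heap of size k (turning it to T and optionally flipping a coin at j < k corresponds to moving the heap from k to j, or to 0), and heads combine as a disjunctive sum (two heads at the same place would cancel, matching j XOR j = 0). So the Nim-value is the XOR of the 1-indexed positions of the heads.
Face-up positions (1-indexed): [1, 2, 5, 7, 8, 10, 11, 13, 14, 15]
XOR 0 with 1: 0 XOR 1 = 1
XOR 1 with 2: 1 XOR 2 = 3
XOR 3 with 5: 3 XOR 5 = 6
XOR 6 with 7: 6 XOR 7 = 1
XOR 1 with 8: 1 XOR 8 = 9
XOR 9 with 10: 9 XOR 10 = 3
XOR 3 with 11: 3 XOR 11 = 8
XOR 8 with 13: 8 XOR 13 = 5
XOR 5 with 14: 5 XOR 14 = 11
XOR 11 with 15: 11 XOR 15 = 4
Nim-value = 4

4


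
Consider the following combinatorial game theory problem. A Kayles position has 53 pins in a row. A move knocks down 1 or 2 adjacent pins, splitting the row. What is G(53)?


Kayles: a move removes 1 or 2 adjacent pins from a contiguous row.
Removing pins from a row of k leaves two independent rows (a, b) with a + b = k - 1 (one pin) or a + b = k - 2 (two pins); an end removal gives a = 0.
By Sprague-Grundy, G(k) = mex{ G(a) XOR G(b) } over all these splits. G(0) = 0.
G(1): splits (0,0):0^0=0 -> mex({0}) = 1
G(2): splits (0,1):0^1=1 (0,0):0^0=0 -> mex({0, 1}) = 2
G(3): splits (0,2):0^2=2 (1,1):1^1=0 (0,1):0^1=1 -> mex({0, 1, 2}) = 3
G(4): splits (0,3):0^3=3 (1,2):1^2=3 (0,2):0^2=2 (1,1):1^1=0 -> mex({0, 2, 3}) = 1
G(5): splits (0,4):0^1=1 (1,3):1^3=2 (2,2):2^2=0 (0,3):0^3=3 (1,2):1^2=3 -> mex({0, 1, 2, 3}) = 4
G(6) = mex({0, 1, 2, 4}) = 3
G(7) = mex({0, 1, 3, 4, 5}) = 2
G(8) = mex({0, 2, 3, 5, 6}) = 1
G(9) = mex({0, 1, 2, 3, 6, 7}) = 4
G(10) = mex({0, 1, 3, 4, 5, 7}) = 2
G(11) = mex({0, 1, 2, 3, 4, 5}) = 6
G(12) = mex({0, 1, 2, 3, 5, 6, 7}) = 4
G(13) = mex({0, 2, 3, 4, 6, 7}) = 1
G(14) = mex({0, 1, 4, 5, 6, 7}) = 2
G(15) = mex({0, 1, 2, 3, 4, 5, 6}) = 7
G(16) = mex({0, 2, 3, 5, 6, 7}) = 1
G(17) = mex({0, 1, 2, 3, 5, 6, 7}) = 4
G(18) = mex({0, 1, 2, 4, 5, 6}) = 3
G(19) = mex({0, 1, 3, 4, 5, 7}) = 2
G(20) = mex({0, 2, 3, 4, 5, 6, 7}) = 1
G(21) = mex({0, 1, 2, 3, 5, 6, 7}) = 4
G(22) = mex({0, 1, 2, 3, 4, 5, 7}) = 6
G(23) = mex({0, 1, 2, 3, 4, 5, 6}) = 7
G(24) = mex({0, 1, 2, 3, 5, 6, 7}) = 4
G(25) = mex({0, 2, 3, 4, 6, 7}) = 1
G(26) = mex({0, 1, 3, 4, 5, 6, 7}) = 2
G(27) = mex({0, 1, 2, 3, 4, 5, 6, 7}) = 8
G(28) = mex({0, 1, 2, 3, 4, 6, 7, 8}) = 5
G(29) = mex({0, 1, 2, 3, 5, 6, 7, 8, 9}) = 4
G(30) = mex({0, 1, 2, 3, 4, 5, 6, 9, 10}) = 7
G(31) = mex({0, 1, 3, 4, 5, 7, 10, 11}) = 2
G(32) = mex({0, 2, 3, 4, 5, 6, 7, 9, 11}) = 1
G(33) = mex({0, 1, 2, 3, 4, 5, 6, 7, 9, 12}) = 8
G(34) = mex({0, 1, 2, 3, 4, 5, 7, 8, 11, 12}) = 6
G(35) = mex({0, 1, 2, 3, 4, 5, 6, 8, 9, 10, 11}) = 7
G(36) = mex({0, 1, 2, 3, 5, 6, 7, 9, 10}) = 4
G(37) = mex({0, 2, 3, 4, 6, 7, 9, 10, 11, 12}) = 1
G(38) = mex({0, 1, 3, 4, 5, 6, 7, 9, 10, 11, 12}) = 2
G(39) = mex({0, 1, 2, 4, 5, 6, 7, 9, 10, 12, 14}) = 3
G(40) = mex({0, 2, 3, 4, 6, 7, 11, 12, 14}) = 1
G(41) = mex({0, 1, 2, 3, 5, 6, 7, 9, 10, 11, 12}) = 4
G(42) = mex({0, 1, 2, 3, 4, 5, 6, 9, 10}) = 7
G(43) = mex({0, 1, 3, 4, 5, 7, 9, 10, 12, 15}) = 2
G(44) = mex({0, 2, 3, 4, 5, 6, 7, 9, 10, 12, 15}) = 1
G(45) = mex({0, 1, 2, 3, 4, 5, 6, 7, 9, 10, 12, 14}) = 8
G(46) = mex({0, 1, 3, 4, 5, 7, 8, 11, 12, 14}) = 2
G(47) = mex({0, 1, 2, 3, 4, 5, 6, 8, 9, 10, 11, 12}) = 7
G(48) = mex({0, 1, 2, 3, 5, 6, 7, 9, 10}) = 4
G(49) = mex({0, 2, 3, 4, 6, 7, 9, 10, 11, 12, 15}) = 1
G(50) = mex({0, 1, 4, 5, 6, 7, 9, 11, 12, 14, 15}) = 2
G(51) = mex({0, 1, 2, 3, 4, 5, 6, 7, 9, 12, 14, 15}) = 8
G(52) = mex({0, 2, 3, 4, 5, 6, 7, 8, 11, 12, 15}) = 1
G(53) = mex({0, 1, 2, 3, 5, 6, 7, 8, 9, 10, 11, 12}) = 4
Therefore G(53) = 4.

4


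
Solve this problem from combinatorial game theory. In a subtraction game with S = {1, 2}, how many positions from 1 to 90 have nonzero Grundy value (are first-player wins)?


Subtraction set S = {1, 2}, so G(n) = n mod 3.
G(n) = 0 when n is a multiple of 3.
Multiples of 3 in [1, 90]: 30
N-positions (nonzero Grundy) = 90 - 30 = 60

60


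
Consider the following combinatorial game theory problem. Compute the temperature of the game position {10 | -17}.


The game is {10 | -17}, a switch {a | b} with numbers a > b.
Cooling {a | b} by t gives {a - t | b + t}, which stops being hot when a - t = b + t, i.e. at t = (a - b)/2. So the temperature of a switch is (a - b)/2.
Temperature = (Left option - Right option) / 2
= (10 - (-17)) / 2
= 27 / 2
= 27/2

27/2


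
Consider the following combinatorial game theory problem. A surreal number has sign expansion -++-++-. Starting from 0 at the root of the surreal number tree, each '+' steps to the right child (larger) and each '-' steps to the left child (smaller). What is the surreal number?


Sign expansion: -++-++-
Rule: track bounds (lo, hi), initially (-inf, +inf). On '+', the current value becomes lo and we move to the simplest number in (value, hi): value + 1 if hi = +inf, otherwise the midpoint (value + hi)/2. On '-', the current value becomes hi and we move to value - 1 if lo = -inf, otherwise the midpoint (lo + value)/2.
Start at 0.
Step 1: sign = -, move left. Bounds: (-inf, 0). Value = -1
Step 2: sign = +, move right. Bounds: (-1, 0). Value = -1/2
Step 3: sign = +, move right. Bounds: (-1/2, 0). Value = -1/4
Step 4: sign = -, move left. Bounds: (-1/2, -1/4). Value = -3/8
Step 5: sign = +, move right. Bounds: (-3/8, -1/4). Value = -5/16
Step 6: sign = +, move right. Bounds: (-5/16, -1/4). Value = -9/32
Step 7: sign = -, move left. Bounds: (-5/16, -9/32). Value = -19/64
The surreal number with sign expansion -++-++- is -19/64.

-19/64


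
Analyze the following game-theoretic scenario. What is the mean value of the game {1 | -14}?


Game = {1 | -14}, a switch {a | b} with numbers a > b.
Its thermograph has left wall a - t and right wall b + t, which meet at t = (a - b)/2, where both equal (a + b)/2. So the mast (mean value) is at (a + b)/2.
Mean = (1 + (-14))/2 = -13/2 = -13/2

-13/2


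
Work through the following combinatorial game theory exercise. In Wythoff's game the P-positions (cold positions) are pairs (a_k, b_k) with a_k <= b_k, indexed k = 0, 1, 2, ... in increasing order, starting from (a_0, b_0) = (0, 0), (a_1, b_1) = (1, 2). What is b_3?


By Wythoff's theorem, a_k = floor(k * phi) and b_k = floor(k * phi^2) = a_k + k, where phi = (1 + sqrt(5))/2 is the golden ratio.
phi = (1 + sqrt(5))/2 = 1.618034
phi^2 = phi + 1 = 2.618034
k = 3
k * phi^2 = 3 * 2.618034 = 7.854102
b_3 = floor(k * phi^2) = 7 (check: a_3 + k = 4 + 3 = 7)

7


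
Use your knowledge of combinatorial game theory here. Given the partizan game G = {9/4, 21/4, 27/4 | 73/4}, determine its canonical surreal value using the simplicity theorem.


Left options: {9/4, 21/4, 27/4}, max = 27/4
Right options: {73/4}, min = 73/4
All options are numbers and max(Left) < min(Right), so by the simplicity theorem the value is the simplest (earliest-born) number strictly between 27/4 and 73/4.
Integers 7 through 18 all lie strictly between 27/4 and 73/4.
Among integers, the simplest (lowest birthday = smallest |n|; 0 is born on day 0, +-n on day n) is 7.
No non-integer in the interval can be simpler: if x is a non-integer in the interval, then floor(x) or ceil(x) also lies in the interval (the interval contains an integer), and both are proper prefixes of x's sign expansion, i.e. born earlier. So the game value is 7.
Game value = 7

7


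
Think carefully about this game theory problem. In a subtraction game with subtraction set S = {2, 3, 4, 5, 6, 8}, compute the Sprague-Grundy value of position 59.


The subtraction set is S = {2, 3, 4, 5, 6, 8}.
G(k) = mex{ G(k - s) : s in S, s <= k }. We compute iteratively: G(0) = 0.
G(1) = mex({}) = 0
G(2) = mex({0}) = 1
G(3) = mex({0}) = 1
G(4) = mex({0, 1}) = 2
G(5) = mex({0, 1}) = 2
G(6) = mex({0, 1, 2}) = 3
G(7) = mex({0, 1, 2}) = 3
G(8) = mex({0, 1, 2, 3}) = 4
G(9) = mex({0, 1, 2, 3}) = 4
G(10) = mex({1, 2, 3, 4}) = 0
G(11) = mex({1, 2, 3, 4}) = 0
G(12) = mex({0, 2, 3, 4}) = 1
G(13) = mex({0, 2, 3, 4}) = 1
G(14) = mex({0, 1, 3, 4}) = 2
G(15) = mex({0, 1, 3, 4}) = 2
G(16) = mex({0, 1, 2, 4}) = 3
G(17) = mex({0, 1, 2, 4}) = 3
Observe that G(10)..G(17) = 0, 0, 1, 1, 2, 2, 3, 3 repeats G(0)..G(7) = 0, 0, 1, 1, 2, 2, 3, 3.
For k >= max(S) = 8, G(k) is determined by the previous 8 values G(k-8)..G(k-1); a window of 8 consecutive values has recurred shifted by 10, so by induction G(k + 10) = G(k) for all k >= 0: the sequence is periodic from the start with period 10.
One period: G(0..9) = 0, 0, 1, 1, 2, 2, 3, 3, 4, 4.
59 mod 10 = 9, so G(59) = G(9) = 4.

4


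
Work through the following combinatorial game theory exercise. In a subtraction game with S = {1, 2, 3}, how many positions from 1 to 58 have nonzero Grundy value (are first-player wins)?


Subtraction set S = {1, 2, 3}, so G(n) = n mod 4.
G(n) = 0 when n is a multiple of 4.
Multiples of 4 in [1, 58]: 14
N-positions (nonzero Grundy) = 58 - 14 = 44

44


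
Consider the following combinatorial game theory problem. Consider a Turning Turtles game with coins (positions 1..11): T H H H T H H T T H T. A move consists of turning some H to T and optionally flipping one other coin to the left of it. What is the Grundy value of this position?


Coins: T H H H T H H T T H T
Key fact: a single head at position k behaves exactly like a Nim heap of size k (turning it to T and optionally flipping a coin at j < k corresponds to moving the heap from k to j, or to 0), and heads combine as a disjunctive sum (two heads at the same place would cancel, matching j XOR j = 0). So the Nim-value is the XOR of the 1-indexed positions of the heads.
Face-up positions (1-indexed): [2, 3, 4, 6, 7, 10]
XOR 0 with 2: 0 XOR 2 = 2
XOR 2 with 3: 2 XOR 3 = 1
XOR 1 with 4: 1 XOR 4 = 5
XOR 5 with 6: 5 XOR 6 = 3
XOR 3 with 7: 3 XOR 7 = 4
XOR 4 with 10: 4 XOR 10 = 14
Nim-value = 14

14


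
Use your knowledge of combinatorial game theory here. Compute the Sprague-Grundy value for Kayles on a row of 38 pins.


Kayles: a move removes 1 or 2 adjacent pins from a contiguous row.
Removing pins from a row of k leaves two independent rows (a, b) with a + b = k - 1 (one pin) or a + b = k - 2 (two pins); an end removal gives a = 0.
By Sprague-Grundy, G(k) = mex{ G(a) XOR G(b) } over all these splits. G(0) = 0.
G(1): splits (0,0):0^0=0 -> mex({0}) = 1
G(2): splits (0,1):0^1=1 (0,0):0^0=0 -> mex({0, 1}) = 2
G(3): splits (0,2):0^2=2 (1,1):1^1=0 (0,1):0^1=1 -> mex({0, 1, 2}) = 3
G(4): splits (0,3):0^3=3 (1,2):1^2=3 (0,2):0^2=2 (1,1):1^1=0 -> mex({0, 2, 3}) = 1
G(5): splits (0,4):0^1=1 (1,3):1^3=2 (2,2):2^2=0 (0,3):0^3=3 (1,2):1^2=3 -> mex({0, 1, 2, 3}) = 4
G(6) = mex({0, 1, 2, 4}) = 3
G(7) = mex({0, 1, 3, 4, 5}) = 2
G(8) = mex({0, 2, 3, 5, 6}) = 1
G(9) = mex({0, 1, 2, 3, 6, 7}) = 4
G(10) = mex({0, 1, 3, 4, 5, 7}) = 2
G(11) = mex({0, 1, 2, 3, 4, 5}) = 6
G(12) = mex({0, 1, 2, 3, 5, 6, 7}) = 4
G(13) = mex({0, 2, 3, 4, 6, 7}) = 1
G(14) = mex({0, 1, 4, 5, 6, 7}) = 2
G(15) = mex({0, 1, 2, 3, 4, 5, 6}) = 7
G(16) = mex({0, 2, 3, 5, 6, 7}) = 1
G(17) = mex({0, 1, 2, 3, 5, 6, 7}) = 4
G(18) = mex({0, 1, 2, 4, 5, 6}) = 3
G(19) = mex({0, 1, 3, 4, 5, 7}) = 2
G(20) = mex({0, 2, 3, 4, 5, 6, 7}) = 1
G(21) = mex({0, 1, 2, 3, 5, 6, 7}) = 4
G(22) = mex({0, 1, 2, 3, 4, 5, 7}) = 6
G(23) = mex({0, 1, 2, 3, 4, 5, 6}) = 7
G(24) = mex({0, 1, 2, 3, 5, 6, 7}) = 4
G(25) = mex({0, 2, 3, 4, 6, 7}) = 1
G(26) = mex({0, 1, 3, 4, 5, 6, 7}) = 2
G(27) = mex({0, 1, 2, 3, 4, 5, 6, 7}) = 8
G(28) = mex({0, 1, 2, 3, 4, 6, 7, 8}) = 5
G(29) = mex({0, 1, 2, 3, 5, 6, 7, 8, 9}) = 4
G(30) = mex({0, 1, 2, 3, 4, 5, 6, 9, 10}) = 7
G(31) = mex({0, 1, 3, 4, 5, 7, 10, 11}) = 2
G(32) = mex({0, 2, 3, 4, 5, 6, 7, 9, 11}) = 1
G(33) = mex({0, 1, 2, 3, 4, 5, 6, 7, 9, 12}) = 8
G(34) = mex({0, 1, 2, 3, 4, 5, 7, 8, 11, 12}) = 6
G(35) = mex({0, 1, 2, 3, 4, 5, 6, 8, 9, 10, 11}) = 7
G(36) = mex({0, 1, 2, 3, 5, 6, 7, 9, 10}) = 4
G(37) = mex({0, 2, 3, 4, 6, 7, 9, 10, 11, 12}) = 1
G(38) = mex({0, 1, 3, 4, 5, 6, 7, 9, 10, 11, 12}) = 2
Therefore G(38) = 2.

2


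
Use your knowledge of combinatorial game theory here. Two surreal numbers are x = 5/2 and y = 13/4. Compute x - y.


x = 5/2, y = 13/4
Converting to common denominator: 4
x = 10/4, y = 13/4
x - y = 5/2 - 13/4 = -3/4

-3/4


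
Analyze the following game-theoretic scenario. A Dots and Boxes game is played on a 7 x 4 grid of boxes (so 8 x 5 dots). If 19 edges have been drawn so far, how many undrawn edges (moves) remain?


Grid: 7 x 4 boxes, i.e. 8 rows and 5 columns of dots.
Horizontal edges: (rows + 1) * cols = 8 * 4 = 32
Vertical edges: rows * (cols + 1) = 7 * 5 = 35
Total edges: 32 + 35 = 67
Edges drawn: 19
Remaining: 67 - 19 = 48

48


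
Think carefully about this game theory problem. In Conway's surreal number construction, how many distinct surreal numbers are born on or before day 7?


Day 0: {|} = 0 is born. Count = 1.
Day n: the number of surreal numbers born by day n is 2^(n+1) - 1.
By day 0: 2^1 - 1 = 1
By day 1: 2^2 - 1 = 3
By day 2: 2^3 - 1 = 7
By day 3: 2^4 - 1 = 15
By day 4: 2^5 - 1 = 31
By day 5: 2^6 - 1 = 63
By day 6: 2^7 - 1 = 127
By day 7: 2^8 - 1 = 255
By day 7: 255 surreal numbers.

255


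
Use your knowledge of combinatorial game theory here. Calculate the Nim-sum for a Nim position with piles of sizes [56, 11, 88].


We need the XOR (exclusive or) of all pile sizes.
After XOR-ing pile 1 (size 56): 0 XOR 56 = 56
After XOR-ing pile 2 (size 11): 56 XOR 11 = 51
After XOR-ing pile 3 (size 88): 51 XOR 88 = 107
The Nim-value of this position is 107.

107


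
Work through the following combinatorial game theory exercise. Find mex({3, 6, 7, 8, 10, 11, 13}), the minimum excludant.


Set = {3, 6, 7, 8, 10, 11, 13}
0 is NOT in the set. This is the mex.
mex = 0

0


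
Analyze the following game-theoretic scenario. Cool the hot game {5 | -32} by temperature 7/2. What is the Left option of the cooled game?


Original game: {5 | -32} (a switch {a | b} with a > b).
Cooling by t (for t below the temperature (a - b)/2 = 37/2) taxes each move by t: {a | b} cooled by t is {a - t | b + t}.
Cooling amount: t = 7/2
Cooled Left option: 5 - 7/2 = 3/2
Cooled Right option: -32 + 7/2 = -57/2
Cooled game: {3/2 | -57/2}
Left option = 3/2

3/2


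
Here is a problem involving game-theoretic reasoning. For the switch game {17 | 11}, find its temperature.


The game is {17 | 11}, a switch {a | b} with numbers a > b.
Cooling {a | b} by t gives {a - t | b + t}, which stops being hot when a - t = b + t, i.e. at t = (a - b)/2. So the temperature of a switch is (a - b)/2.
Temperature = (Left option - Right option) / 2
= (17 - (11)) / 2
= 6 / 2
= 3

3


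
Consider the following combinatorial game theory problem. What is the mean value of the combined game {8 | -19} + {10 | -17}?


G1 = {8 | -19}, G2 = {10 | -17}
Each is a switch {a | b} with numbers a > b; its mean value is (a + b)/2, and mean value is additive over game sums: m(G1 + G2) = m(G1) + m(G2).
Mean of G1 = (8 + (-19))/2 = -11/2 = -11/2
Mean of G2 = (10 + (-17))/2 = -7/2 = -7/2
Mean of G1 + G2 = -11/2 + -7/2 = -9

-9


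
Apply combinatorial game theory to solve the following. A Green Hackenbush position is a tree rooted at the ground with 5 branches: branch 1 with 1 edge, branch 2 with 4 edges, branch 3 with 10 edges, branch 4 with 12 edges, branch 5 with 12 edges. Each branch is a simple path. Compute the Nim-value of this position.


The tree has 5 branches from the ground vertex.
In Green Hackenbush, the Nim-value of a simple path of length k is k.
Branch 1: length 1, Nim-value = 1
Branch 2: length 4, Nim-value = 4
Branch 3: length 10, Nim-value = 10
Branch 4: length 12, Nim-value = 12
Branch 5: length 12, Nim-value = 12
Total Nim-value = XOR of all branch values:
0 XOR 1 = 1
1 XOR 4 = 5
5 XOR 10 = 15
15 XOR 12 = 3
3 XOR 12 = 15
Nim-value of the tree = 15

15


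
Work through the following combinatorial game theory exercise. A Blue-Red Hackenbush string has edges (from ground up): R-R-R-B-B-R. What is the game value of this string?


Edges (from ground): R-R-R-B-B-R
By Berlekamp's sign-expansion rule, a Blue-Red Hackenbush stalk has the value of the surreal number whose sign sequence is the edge sequence with B -> + and R -> -.
Sign sequence: ---++-
Trace the sign expansion in the surreal number tree, starting from 0:
Edge 1: R (sign -) -> bounds (-inf, 0), value = -1
Edge 2: R (sign -) -> bounds (-inf, -1), value = -2
Edge 3: R (sign -) -> bounds (-inf, -2), value = -3
Edge 4: B (sign +) -> bounds (-3, -2), value = -5/2
Edge 5: B (sign +) -> bounds (-5/2, -2), value = -9/4
Edge 6: R (sign -) -> bounds (-5/2, -9/4), value = -19/8
Game value = -19/8

-19/8


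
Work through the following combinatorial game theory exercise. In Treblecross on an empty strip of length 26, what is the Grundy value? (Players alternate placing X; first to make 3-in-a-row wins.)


Treblecross: place X on empty cells; 3-in-a-row wins.
Playing within two cells of an existing X lets the opponent win at once, so sensible play treats the cells i-2..i+2 around each X as dead. The player left with no safe cell loses, so this is a normal-play take-away game on strips of safe cells.
Placing X at cell i (0-indexed) of a strip of k safe cells leaves independent strips of sizes max(0, i-2) and max(0, k-i-3). Hence G(k) = mex{ G(max(0,i-2)) XOR G(max(0,k-i-3)) : 0 <= i < k }, with G(0) = 0.
G(1): splits (0,0):0^0=0 -> mex({0}) = 1
G(2): splits (0,0):0^0=0 -> mex({0}) = 1
G(3): splits (0,0):0^0=0 -> mex({0}) = 1
G(4): splits (0,1):0^1=1 (0,0):0^0=0 -> mex({0, 1}) = 2
G(5): splits (0,2):0^1=1 (0,1):0^1=1 (0,0):0^0=0 -> mex({0, 1}) = 2
G(6) = mex({1}) = 0
G(7) = mex({0, 1, 2}) = 3
G(8) = mex({0, 1, 2}) = 3
G(9) = mex({0, 2}) = 1
G(10) = mex({0, 2, 3}) = 1
G(11) = mex({0, 3}) = 1
G(12) = mex({1, 3}) = 0
G(13) = mex({0, 1, 2, 3}) = 4
G(14) = mex({0, 1, 2}) = 3
G(15) = mex({0, 1, 2}) = 3
G(16) = mex({0, 1, 2, 4}) = 3
G(17) = mex({0, 1, 3, 4}) = 2
G(18) = mex({0, 1, 3, 4}) = 2
G(19) = mex({0, 1, 3, 5}) = 2
G(20) = mex({0, 1, 2, 3, 5}) = 4
G(21) = mex({0, 1, 2, 3, 5}) = 4
G(22) = mex({1, 2, 6}) = 0
G(23) = mex({0, 1, 2, 3, 4, 6}) = 5
G(24) = mex({0, 1, 2, 3, 4}) = 5
G(25) = mex({0, 1, 3, 4, 7}) = 2
G(26) = mex({0, 1, 3, 4, 5, 7}) = 2
Therefore G(26) = 2.

2


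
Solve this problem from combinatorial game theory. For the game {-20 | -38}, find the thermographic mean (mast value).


Game = {-20 | -38}, a switch {a | b} with numbers a > b.
Its thermograph has left wall a - t and right wall b + t, which meet at t = (a - b)/2, where both equal (a + b)/2. So the mast (mean value) is at (a + b)/2.
Mean = (-20 + (-38))/2 = -58/2 = -29

-29


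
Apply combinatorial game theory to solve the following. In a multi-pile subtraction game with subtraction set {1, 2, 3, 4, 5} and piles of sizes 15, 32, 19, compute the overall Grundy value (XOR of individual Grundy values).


Subtraction set: {1, 2, 3, 4, 5}
For this subtraction set, G(n) = n mod 6 (period = max + 1 = 6).
Pile 1 (size 15): G(15) = 15 mod 6 = 3
Pile 2 (size 32): G(32) = 32 mod 6 = 2
Pile 3 (size 19): G(19) = 19 mod 6 = 1
Total Grundy value = XOR of all: 3 XOR 2 XOR 1 = 0

0


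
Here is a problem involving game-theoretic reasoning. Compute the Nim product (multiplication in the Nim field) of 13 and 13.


Nim multiplication is bilinear over XOR: (u XOR v) * w = (u*w) XOR (v*w).
So we split each operand into its bit components and XOR the pairwise Nim products.
13 = 1 + 4 + 8 (as XOR of powers of 2).
13 = 1 + 4 + 8 (as XOR of powers of 2).
Using the standard Nim-product table on single bits:
  2*2 = 3,   2*4 = 8,   2*8 = 12,
  4*4 = 6,   4*8 = 11,  8*8 = 13,
and  1*x = x (identity), k*l = l*k (commutative).
Pairwise Nim products:
  1 * 1 = 1
  1 * 4 = 4
  1 * 8 = 8
  4 * 1 = 4
  4 * 4 = 6
  4 * 8 = 11
  8 * 1 = 8
  8 * 4 = 11
  8 * 8 = 13
XOR them: 1 XOR 4 XOR 8 XOR 4 XOR 6 XOR 11 XOR 8 XOR 11 XOR 13 = 10.
Result: 13 * 13 = 10 (in Nim).

10


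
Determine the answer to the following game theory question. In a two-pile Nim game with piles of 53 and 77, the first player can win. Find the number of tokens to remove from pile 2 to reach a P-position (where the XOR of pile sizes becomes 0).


Piles: 53 and 77
Current XOR: 53 XOR 77 = 120 (non-zero, so this is an N-position).
To make the XOR zero, we need to find a move that balances the piles.
For pile 2 (size 77): target = 77 XOR 120 = 53
We reduce pile 2 from 77 to 53.
Tokens removed: 77 - 53 = 24
Verification: 53 XOR 53 = 0

24


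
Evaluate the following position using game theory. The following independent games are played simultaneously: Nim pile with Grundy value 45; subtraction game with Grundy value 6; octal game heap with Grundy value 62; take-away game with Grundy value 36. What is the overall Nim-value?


By the Sprague-Grundy theorem, the Grundy value of a sum of games is the XOR of individual Grundy values.
Nim pile: Grundy value = 45. Running XOR: 0 XOR 45 = 45
subtraction game: Grundy value = 6. Running XOR: 45 XOR 6 = 43
octal game heap: Grundy value = 62. Running XOR: 43 XOR 62 = 21
take-away game: Grundy value = 36. Running XOR: 21 XOR 36 = 49
The combined Grundy value is 49.

49


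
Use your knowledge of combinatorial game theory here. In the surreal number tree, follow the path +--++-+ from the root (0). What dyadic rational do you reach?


Sign expansion: +--++-+
Rule: track bounds (lo, hi), initially (-inf, +inf). On '+', the current value becomes lo and we move to the simplest number in (value, hi): value + 1 if hi = +inf, otherwise the midpoint (value + hi)/2. On '-', the current value becomes hi and we move to value - 1 if lo = -inf, otherwise the midpoint (lo + value)/2.
Start at 0.
Step 1: sign = +, move right. Bounds: (0, +inf). Value = 1
Step 2: sign = -, move left. Bounds: (0, 1). Value = 1/2
Step 3: sign = -, move left. Bounds: (0, 1/2). Value = 1/4
Step 4: sign = +, move right. Bounds: (1/4, 1/2). Value = 3/8
Step 5: sign = +, move right. Bounds: (3/8, 1/2). Value = 7/16
Step 6: sign = -, move left. Bounds: (3/8, 7/16). Value = 13/32
Step 7: sign = +, move right. Bounds: (13/32, 7/16). Value = 27/64
The surreal number with sign expansion +--++-+ is 27/64.

27/64


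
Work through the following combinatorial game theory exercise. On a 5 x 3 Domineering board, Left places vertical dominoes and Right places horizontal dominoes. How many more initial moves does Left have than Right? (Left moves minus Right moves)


Board is 5 x 3 (rows x cols).
Left (vertical) placements: (rows-1) * cols = 4 * 3 = 12
Right (horizontal) placements: rows * (cols-1) = 5 * 2 = 10
Advantage = Left - Right = 12 - 10 = 2

2


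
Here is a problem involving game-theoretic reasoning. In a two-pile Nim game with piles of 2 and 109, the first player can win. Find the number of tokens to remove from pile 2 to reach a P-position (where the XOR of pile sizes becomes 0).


Piles: 2 and 109
Current XOR: 2 XOR 109 = 111 (non-zero, so this is an N-position).
To make the XOR zero, we need to find a move that balances the piles.
For pile 2 (size 109): target = 109 XOR 111 = 2
We reduce pile 2 from 109 to 2.
Tokens removed: 109 - 2 = 107
Verification: 2 XOR 2 = 0

107


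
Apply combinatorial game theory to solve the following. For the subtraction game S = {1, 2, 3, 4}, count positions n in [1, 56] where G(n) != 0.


Subtraction set S = {1, 2, 3, 4}, so G(n) = n mod 5.
G(n) = 0 when n is a multiple of 5.
Multiples of 5 in [1, 56]: 11
N-positions (nonzero Grundy) = 56 - 11 = 45

45


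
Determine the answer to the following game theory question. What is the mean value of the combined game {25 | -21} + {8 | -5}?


G1 = {25 | -21}, G2 = {8 | -5}
Each is a switch {a | b} with numbers a > b; its mean value is (a + b)/2, and mean value is additive over game sums: m(G1 + G2) = m(G1) + m(G2).
Mean of G1 = (25 + (-21))/2 = 4/2 = 2
Mean of G2 = (8 + (-5))/2 = 3/2 = 3/2
Mean of G1 + G2 = 2 + 3/2 = 7/2

7/2


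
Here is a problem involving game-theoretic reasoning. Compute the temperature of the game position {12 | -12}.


The game is {12 | -12}, a switch {a | b} with numbers a > b.
Cooling {a | b} by t gives {a - t | b + t}, which stops being hot when a - t = b + t, i.e. at t = (a - b)/2. So the temperature of a switch is (a - b)/2.
Temperature = (Left option - Right option) / 2
= (12 - (-12)) / 2
= 24 / 2
= 12

12


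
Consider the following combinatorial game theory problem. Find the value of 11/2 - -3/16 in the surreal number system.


x = 11/2, y = -3/16
Converting to common denominator: 16
x = 88/16, y = -3/16
x - y = 11/2 - -3/16 = 91/16

91/16


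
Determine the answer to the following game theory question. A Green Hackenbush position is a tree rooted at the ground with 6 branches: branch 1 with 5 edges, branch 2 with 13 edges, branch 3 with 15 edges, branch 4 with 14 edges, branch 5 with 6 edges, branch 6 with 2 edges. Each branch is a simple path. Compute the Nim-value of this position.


The tree has 6 branches from the ground vertex.
In Green Hackenbush, the Nim-value of a simple path of length k is k.
Branch 1: length 5, Nim-value = 5
Branch 2: length 13, Nim-value = 13
Branch 3: length 15, Nim-value = 15
Branch 4: length 14, Nim-value = 14
Branch 5: length 6, Nim-value = 6
Branch 6: length 2, Nim-value = 2
Total Nim-value = XOR of all branch values:
0 XOR 5 = 5
5 XOR 13 = 8
8 XOR 15 = 7
7 XOR 14 = 9
9 XOR 6 = 15
15 XOR 2 = 13
Nim-value of the tree = 13

13
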